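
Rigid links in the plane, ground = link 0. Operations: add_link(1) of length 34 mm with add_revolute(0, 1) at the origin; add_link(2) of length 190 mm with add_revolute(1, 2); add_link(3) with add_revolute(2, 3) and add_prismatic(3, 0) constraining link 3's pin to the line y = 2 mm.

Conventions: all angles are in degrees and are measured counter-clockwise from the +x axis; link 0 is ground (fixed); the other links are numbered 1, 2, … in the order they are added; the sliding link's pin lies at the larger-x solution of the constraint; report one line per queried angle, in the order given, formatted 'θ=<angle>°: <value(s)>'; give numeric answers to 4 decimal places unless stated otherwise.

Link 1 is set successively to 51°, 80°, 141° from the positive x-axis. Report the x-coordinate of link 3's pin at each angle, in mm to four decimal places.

geometry: r = 34 mm, L = 190 mm, e = 2 mm
θ=51°: crank pin P = (r cos θ, r sin θ) = (21.396893, 26.422963)
θ=51°: h = r sin θ − e = 26.422963 − 2 = 24.422963
θ=51°: x = r cos θ + √(L² − h²) = 21.396893 + 188.423775 = 209.820668
θ=80°: crank pin P = (r cos θ, r sin θ) = (5.904038, 33.483464)
θ=80°: h = r sin θ − e = 33.483464 − 2 = 31.483464
θ=80°: x = r cos θ + √(L² − h²) = 5.904038 + 187.373401 = 193.277439
θ=141°: crank pin P = (r cos θ, r sin θ) = (-26.422963, 21.396893)
θ=141°: h = r sin θ − e = 21.396893 − 2 = 19.396893
θ=141°: x = r cos θ + √(L² − h²) = -26.422963 + 189.007303 = 162.584340

θ=51°: 209.8207
θ=80°: 193.2774
θ=141°: 162.5843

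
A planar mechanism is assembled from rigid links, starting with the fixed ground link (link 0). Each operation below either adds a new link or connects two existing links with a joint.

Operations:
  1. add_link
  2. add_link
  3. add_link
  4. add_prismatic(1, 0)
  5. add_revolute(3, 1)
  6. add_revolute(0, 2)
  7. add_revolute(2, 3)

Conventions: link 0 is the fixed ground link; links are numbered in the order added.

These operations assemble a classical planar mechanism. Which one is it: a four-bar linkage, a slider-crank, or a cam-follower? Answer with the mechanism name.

links: 4 (incl. ground); joints: 3 revolute, 1 prismatic, 0 higher (cam) pair, forming one closed loop
4 links, 3 revolutes + 1 prismatic in one loop → slider-crank

slider-crank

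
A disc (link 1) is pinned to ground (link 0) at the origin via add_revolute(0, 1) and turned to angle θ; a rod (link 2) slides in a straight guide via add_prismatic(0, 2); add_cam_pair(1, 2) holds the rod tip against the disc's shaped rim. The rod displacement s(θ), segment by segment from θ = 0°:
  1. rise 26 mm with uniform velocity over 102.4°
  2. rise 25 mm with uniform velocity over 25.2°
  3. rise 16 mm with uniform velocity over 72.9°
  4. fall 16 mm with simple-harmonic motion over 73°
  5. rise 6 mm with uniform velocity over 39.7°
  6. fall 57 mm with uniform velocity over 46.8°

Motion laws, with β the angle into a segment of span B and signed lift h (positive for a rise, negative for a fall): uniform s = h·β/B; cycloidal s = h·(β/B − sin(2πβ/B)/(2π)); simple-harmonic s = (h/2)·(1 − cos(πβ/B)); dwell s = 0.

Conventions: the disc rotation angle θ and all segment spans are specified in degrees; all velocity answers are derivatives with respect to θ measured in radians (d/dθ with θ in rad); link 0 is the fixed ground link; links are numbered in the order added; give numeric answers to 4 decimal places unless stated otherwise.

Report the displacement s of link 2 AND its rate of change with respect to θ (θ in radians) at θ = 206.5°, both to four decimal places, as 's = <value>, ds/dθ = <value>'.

segment 1 (0° to 102.4°, uniform, h = 26) is passed completely: s = 0.0000 + (26) = 26.0000
segment 2 (102.4° to 127.6°, uniform, h = 25) is passed completely: s = 26.0000 + (25) = 51.0000
segment 3 (127.6° to 200.5°, uniform, h = 16) is passed completely: s = 51.0000 + (16) = 67.0000
θ = 206.5° falls in segment 4 (200.5° to 273.5°, simple-harmonic, h = -16): β = 206.5 − 200.5 = 6°, B = 73°; Δs = -16/2·(1 − cos(π·0.0822)) = -0.2652; s = 67.0000 − 0.2652 = 66.7348
velocity in seg [200.5°–273.5°] (simple-harmonic), θ in radians: β = 6° = 0.1047 rad, B = 73° = 1.2741 rad; ds/dθ = (πh/(2B)) sin(πβ/B) = (π·(-16)/(2·1.2741)) sin(π·0.0822) = -5.037106 mm/rad

s = 66.7348, ds/dθ = -5.0371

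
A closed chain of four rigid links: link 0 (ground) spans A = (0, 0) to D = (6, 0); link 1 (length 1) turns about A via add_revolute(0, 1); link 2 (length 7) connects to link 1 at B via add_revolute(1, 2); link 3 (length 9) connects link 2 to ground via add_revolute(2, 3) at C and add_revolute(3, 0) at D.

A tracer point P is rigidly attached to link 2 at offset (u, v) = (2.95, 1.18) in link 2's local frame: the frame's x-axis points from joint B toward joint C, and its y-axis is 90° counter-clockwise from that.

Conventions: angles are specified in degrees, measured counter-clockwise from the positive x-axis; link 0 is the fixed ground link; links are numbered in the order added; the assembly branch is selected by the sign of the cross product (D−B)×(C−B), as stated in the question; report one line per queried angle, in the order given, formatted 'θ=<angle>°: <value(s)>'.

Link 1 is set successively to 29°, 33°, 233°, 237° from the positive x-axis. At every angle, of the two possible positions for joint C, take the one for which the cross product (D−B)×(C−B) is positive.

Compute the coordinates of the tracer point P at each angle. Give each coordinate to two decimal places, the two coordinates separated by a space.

A=(0,0), D=(6.00,0)
θ=29°: B = A + 1.00·(cos29°, sin29°) = (0.8746, 0.4848)
θ=29°: |BD| = 5.1483
θ=29°: circle(B,7.00) ∩ circle(D,9.00): a=-0.5337, h=6.9796
θ=29°:   candidates: C₊=(1.0005,7.4837) cross=35.933; C₋=(-0.3140,-6.4135) cross=-35.933
θ=29°:   branch + wants cross > 0 → take C=(1.0005,7.4837) (cross=35.933)
θ=29°: ex = (C−B)/|BC| = (0.0180,0.9998); ey = (-0.9998,0.0180)
θ=29°: P = B + 2.95·ex + 1.18·ey = (-0.2521,3.4556)
θ=33°: B = A + 1.00·(cos33°, sin33°) = (0.8387, 0.5446)
θ=33°: |BD| = 5.1900
θ=33°: circle(B,7.00) ∩ circle(D,9.00): a=-0.4879, h=6.9830
θ=33°:   candidates: C₊=(1.0863,7.5403) cross=36.242; C₋=(-0.3793,-6.3486) cross=-36.242
θ=33°:   branch + wants cross > 0 → take C=(1.0863,7.5403) (cross=36.242)
θ=33°: ex = (C−B)/|BC| = (0.0354,0.9994); ey = (-0.9994,0.0354)
θ=33°: P = B + 2.95·ex + 1.18·ey = (-0.2362,3.5345)
θ=233°: B = A + 1.00·(cos233°, sin233°) = (-0.6018, -0.7986)
θ=233°: |BD| = 6.6499
θ=233°: circle(B,7.00) ∩ circle(D,9.00): a=0.9189, h=6.9394
θ=233°:   candidates: C₊=(-0.5229,6.2009) cross=46.147; C₋=(1.1439,-7.5775) cross=-46.147
θ=233°:   branch + wants cross > 0 → take C=(-0.5229,6.2009) (cross=46.147)
θ=233°: ex = (C−B)/|BC| = (0.0113,0.9999); ey = (-0.9999,0.0113)
θ=233°: P = B + 2.95·ex + 1.18·ey = (-1.7485,2.1645)
θ=237°: B = A + 1.00·(cos237°, sin237°) = (-0.5446, -0.8387)
θ=237°: |BD| = 6.5982
θ=237°: circle(B,7.00) ∩ circle(D,9.00): a=0.8742, h=6.9452
θ=237°:   candidates: C₊=(-0.5604,6.1613) cross=45.826; C₋=(1.2052,-7.6164) cross=-45.826
θ=237°:   branch + wants cross > 0 → take C=(-0.5604,6.1613) (cross=45.826)
θ=237°: ex = (C−B)/|BC| = (-0.0022,1.0000); ey = (-1.0000,-0.0022)
θ=237°: P = B + 2.95·ex + 1.18·ey = (-1.7313,2.1087)

θ=29°: -0.25 3.46
θ=33°: -0.24 3.53
θ=233°: -1.75 2.16
θ=237°: -1.73 2.11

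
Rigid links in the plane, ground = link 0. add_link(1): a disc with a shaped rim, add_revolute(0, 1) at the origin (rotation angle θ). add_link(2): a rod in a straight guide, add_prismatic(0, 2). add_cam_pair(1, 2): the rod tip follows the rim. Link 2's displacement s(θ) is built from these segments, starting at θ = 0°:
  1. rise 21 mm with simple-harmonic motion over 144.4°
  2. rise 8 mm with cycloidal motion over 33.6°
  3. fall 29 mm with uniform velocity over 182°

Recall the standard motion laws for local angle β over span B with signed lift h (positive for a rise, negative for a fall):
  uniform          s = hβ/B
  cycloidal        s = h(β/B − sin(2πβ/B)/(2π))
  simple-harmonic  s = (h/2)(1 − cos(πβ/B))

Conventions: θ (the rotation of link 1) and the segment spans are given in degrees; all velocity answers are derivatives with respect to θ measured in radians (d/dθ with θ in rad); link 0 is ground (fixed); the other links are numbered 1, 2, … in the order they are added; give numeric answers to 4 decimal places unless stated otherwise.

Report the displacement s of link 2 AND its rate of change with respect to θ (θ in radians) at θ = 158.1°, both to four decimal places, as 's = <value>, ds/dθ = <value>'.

segment 1 (0° to 144.4°, simple-harmonic, h = 21) is passed completely: s = 0.0000 + (21) = 21.0000
θ = 158.1° falls in segment 2 (144.4° to 178°, cycloidal, h = 8): β = 158.1 − 144.4 = 13.7°, B = 33.6°; Δs = 8·(0.4077 − sin(2π·0.4077)/(2π)) = 2.5645; s = 21.0000 + 2.5645 = 23.5645
velocity in seg [144.4°–178°] (cycloidal), θ in radians: β = 13.7° = 0.2391 rad, B = 33.6° = 0.5864 rad; ds/dθ = (h/B)(1 − cos(2πβ/B)) = (8/0.5864)(1 − cos(2π·0.4077)) = 25.055005 mm/rad

s = 23.5645, ds/dθ = 25.0550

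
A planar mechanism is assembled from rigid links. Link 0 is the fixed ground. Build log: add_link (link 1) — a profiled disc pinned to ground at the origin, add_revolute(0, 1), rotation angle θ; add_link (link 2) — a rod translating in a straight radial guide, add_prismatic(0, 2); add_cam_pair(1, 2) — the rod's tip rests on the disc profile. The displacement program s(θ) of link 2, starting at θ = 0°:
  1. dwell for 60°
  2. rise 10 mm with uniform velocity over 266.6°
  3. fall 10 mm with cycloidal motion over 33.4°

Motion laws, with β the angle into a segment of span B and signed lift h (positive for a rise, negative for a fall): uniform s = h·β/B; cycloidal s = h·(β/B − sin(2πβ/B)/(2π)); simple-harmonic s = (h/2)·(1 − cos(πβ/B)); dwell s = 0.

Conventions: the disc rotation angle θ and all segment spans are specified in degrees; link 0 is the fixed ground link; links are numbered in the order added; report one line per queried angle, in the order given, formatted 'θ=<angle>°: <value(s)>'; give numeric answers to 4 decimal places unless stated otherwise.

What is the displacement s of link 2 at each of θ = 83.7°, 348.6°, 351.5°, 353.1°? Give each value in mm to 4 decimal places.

seg 1 [0°–60°] dwell: s stays 0.0000
seg 2 [60°–326.6°] uniform, h=10: θ=83.7° here. β=23.7, B=266.6. 10·23.7/266.6 = 0.8890 → s = 0.8890
seg 2 [60°–326.6°] uniform, h=10: full span → s += 10 → s = 10.0000
seg 3 [326.6°–360°] cycloidal, h=-10: θ=348.6° here. β=22, B=33.4. -10·(0.6587 − sin(2π·0.6587)/(2π)) = -7.9235 → s = 2.0765
seg 3 [326.6°–360°] cycloidal, h=-10: θ=351.5° here. β=24.9, B=33.4. -10·(0.7455 − sin(2π·0.7455)/(2π)) = -9.0460 → s = 0.9540
seg 3 [326.6°–360°] cycloidal, h=-10: θ=353.1° here. β=26.5, B=33.4. -10·(0.7934 − sin(2π·0.7934)/(2π)) = -9.4668 → s = 0.5332

θ=83.7°: 0.8890
θ=348.6°: 2.0765
θ=351.5°: 0.9540
θ=353.1°: 0.5332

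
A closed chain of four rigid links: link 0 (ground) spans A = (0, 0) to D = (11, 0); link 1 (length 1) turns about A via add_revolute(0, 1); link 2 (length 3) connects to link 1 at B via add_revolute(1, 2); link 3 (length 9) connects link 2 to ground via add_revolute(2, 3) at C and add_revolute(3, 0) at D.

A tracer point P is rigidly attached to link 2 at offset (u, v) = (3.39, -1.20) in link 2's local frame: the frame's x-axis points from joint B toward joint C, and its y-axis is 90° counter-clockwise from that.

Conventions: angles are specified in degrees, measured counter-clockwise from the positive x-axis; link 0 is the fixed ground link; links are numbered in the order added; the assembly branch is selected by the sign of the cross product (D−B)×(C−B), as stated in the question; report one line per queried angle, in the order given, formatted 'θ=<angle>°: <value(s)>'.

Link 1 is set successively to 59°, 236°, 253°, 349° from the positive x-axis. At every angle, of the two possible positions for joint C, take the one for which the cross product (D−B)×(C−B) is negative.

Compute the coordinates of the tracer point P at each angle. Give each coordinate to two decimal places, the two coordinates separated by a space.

A=(0,0), D=(11.00,0)
θ=59°: B = A + 1.00·(cos59°, sin59°) = (0.5150, 0.8572)
θ=59°: |BD| = 10.5199
θ=59°: circle(B,3.00) ∩ circle(D,9.00): a=1.8379, h=2.3711
θ=59°:   candidates: C₊=(2.5400,3.0706) cross=24.944; C₋=(2.1536,-1.6558) cross=-24.944
θ=59°:   branch - wants cross < 0 → take C=(2.1536,-1.6558) (cross=-24.944)
θ=59°: ex = (C−B)/|BC| = (0.5462,-0.8377); ey = (0.8377,0.5462)
θ=59°: P = B + 3.39·ex + -1.20·ey = (1.3615,-2.6379)
θ=236°: B = A + 1.00·(cos236°, sin236°) = (-0.5592, -0.8290)
θ=236°: |BD| = 11.5889
θ=236°: circle(B,3.00) ∩ circle(D,9.00): a=2.6880, h=1.3321
θ=236°:   candidates: C₊=(2.0266,0.6920) cross=15.438; C₋=(2.2172,-1.9655) cross=-15.438
θ=236°:   branch - wants cross < 0 → take C=(2.2172,-1.9655) (cross=-15.438)
θ=236°: ex = (C−B)/|BC| = (0.9255,-0.3788); ey = (0.3788,0.9255)
θ=236°: P = B + 3.39·ex + -1.20·ey = (2.1236,-3.2238)
θ=253°: B = A + 1.00·(cos253°, sin253°) = (-0.2924, -0.9563)
θ=253°: |BD| = 11.3328
θ=253°: circle(B,3.00) ∩ circle(D,9.00): a=2.4898, h=1.6736
θ=253°:   candidates: C₊=(2.0473,0.9214) cross=18.967; C₋=(2.3297,-2.4139) cross=-18.967
θ=253°:   branch - wants cross < 0 → take C=(2.3297,-2.4139) (cross=-18.967)
θ=253°: ex = (C−B)/|BC| = (0.8740,-0.4859); ey = (0.4859,0.8740)
θ=253°: P = B + 3.39·ex + -1.20·ey = (2.0876,-3.6522)
θ=349°: B = A + 1.00·(cos349°, sin349°) = (0.9816, -0.1908)
θ=349°: |BD| = 10.0202
θ=349°: circle(B,3.00) ∩ circle(D,9.00): a=1.4173, h=2.6441
θ=349°:   candidates: C₊=(2.3484,2.4798) cross=26.494; C₋=(2.4491,-2.8074) cross=-26.494
θ=349°:   branch - wants cross < 0 → take C=(2.4491,-2.8074) (cross=-26.494)
θ=349°: ex = (C−B)/|BC| = (0.4891,-0.8722); ey = (0.8722,0.4891)
θ=349°: P = B + 3.39·ex + -1.20·ey = (1.5932,-3.7345)

θ=59°: 1.36 -2.64
θ=236°: 2.12 -3.22
θ=253°: 2.09 -3.65
θ=349°: 1.59 -3.73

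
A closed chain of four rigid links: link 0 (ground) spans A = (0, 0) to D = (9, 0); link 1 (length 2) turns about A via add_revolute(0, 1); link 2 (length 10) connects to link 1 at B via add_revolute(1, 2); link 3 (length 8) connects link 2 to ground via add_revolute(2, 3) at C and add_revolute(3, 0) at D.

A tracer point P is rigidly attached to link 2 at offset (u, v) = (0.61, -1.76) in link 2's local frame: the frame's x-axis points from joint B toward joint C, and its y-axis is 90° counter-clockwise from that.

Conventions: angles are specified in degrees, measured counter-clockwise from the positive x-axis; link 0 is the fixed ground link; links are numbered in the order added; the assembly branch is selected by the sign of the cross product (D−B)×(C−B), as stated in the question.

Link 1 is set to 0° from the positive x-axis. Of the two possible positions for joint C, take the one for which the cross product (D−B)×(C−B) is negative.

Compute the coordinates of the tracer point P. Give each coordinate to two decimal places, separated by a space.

A=(0,0), D=(9.00,0)
B = A + 2.00·(cos0°, sin0°) = (2.0000, 0.0000)
|BD| = 7.0000
circle(B,10.00) ∩ circle(D,8.00): a=6.0714, h=7.9459
  candidates: C₊=(8.0714,7.9459) cross=55.621; C₋=(8.0714,-7.9459) cross=-55.621
  branch - wants cross < 0 → take C=(8.0714,-7.9459) (cross=-55.621)
ex = (C−B)/|BC| = (0.6071,-0.7946); ey = (0.7946,0.6071)
P = B + 0.61·ex + -1.76·ey = (0.9719,-1.5533)

0.97 -1.55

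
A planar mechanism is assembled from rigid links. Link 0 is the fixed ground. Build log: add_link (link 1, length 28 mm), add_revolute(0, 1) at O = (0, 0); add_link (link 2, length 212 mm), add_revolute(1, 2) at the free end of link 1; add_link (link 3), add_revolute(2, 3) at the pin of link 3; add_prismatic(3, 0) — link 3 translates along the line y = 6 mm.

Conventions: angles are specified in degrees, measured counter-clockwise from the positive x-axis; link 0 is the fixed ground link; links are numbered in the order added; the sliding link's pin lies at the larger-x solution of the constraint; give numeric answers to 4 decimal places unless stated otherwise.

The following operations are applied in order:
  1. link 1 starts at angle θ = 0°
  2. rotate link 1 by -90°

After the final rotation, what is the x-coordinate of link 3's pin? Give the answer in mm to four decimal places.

geometry: r = 28 mm, L = 212 mm, e = 6 mm; θ starts at 0°
rotate link 1 by -90°: θ ← 0° -90° = -90°
crank pin P = (r cos θ, r sin θ) = (0.000000, -28.000000)
h = r sin θ − e = -28.000000 − 6 = -34.000000
x = r cos θ + √(L² − h²) = 0.000000 + 209.255824 = 209.255824

209.2558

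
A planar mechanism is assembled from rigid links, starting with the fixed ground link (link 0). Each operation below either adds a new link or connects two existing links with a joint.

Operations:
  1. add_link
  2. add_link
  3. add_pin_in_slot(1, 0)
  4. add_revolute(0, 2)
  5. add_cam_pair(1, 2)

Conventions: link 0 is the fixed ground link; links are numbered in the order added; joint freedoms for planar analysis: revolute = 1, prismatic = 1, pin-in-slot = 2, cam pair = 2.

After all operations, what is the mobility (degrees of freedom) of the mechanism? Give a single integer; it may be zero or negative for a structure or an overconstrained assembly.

ground; <1,0,0>
#1 <2,0,0>
#2 <3,0,0>
PS:1↔0 J2 <3,0,1>
R:0↔2 J1 <3,1,1>
C:1↔2 J2 <3,1,2>
3×2 − 2×1 − 1×2 = 2

M = 2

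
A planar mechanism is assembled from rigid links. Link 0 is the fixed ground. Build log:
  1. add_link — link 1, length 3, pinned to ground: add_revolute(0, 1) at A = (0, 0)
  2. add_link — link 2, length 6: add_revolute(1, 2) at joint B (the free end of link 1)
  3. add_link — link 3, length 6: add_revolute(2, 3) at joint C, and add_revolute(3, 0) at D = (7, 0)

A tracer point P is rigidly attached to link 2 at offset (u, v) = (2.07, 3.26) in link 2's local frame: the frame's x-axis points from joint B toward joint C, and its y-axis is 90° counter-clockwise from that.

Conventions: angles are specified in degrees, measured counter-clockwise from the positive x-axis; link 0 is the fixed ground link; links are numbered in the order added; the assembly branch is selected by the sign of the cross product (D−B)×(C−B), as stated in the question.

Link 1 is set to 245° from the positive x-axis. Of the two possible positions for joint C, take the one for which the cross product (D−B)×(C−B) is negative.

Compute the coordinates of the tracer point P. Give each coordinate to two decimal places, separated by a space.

A=(0,0), D=(7.00,0)
B = A + 3.00·(cos245°, sin245°) = (-1.2679, -2.7189)
|BD| = 8.7034
circle(B,6.00) ∩ circle(D,6.00): a=4.3517, h=4.1307
  candidates: C₊=(1.5757,2.5645) cross=35.951; C₋=(4.1565,-5.2834) cross=-35.951
  branch - wants cross < 0 → take C=(4.1565,-5.2834) (cross=-35.951)
ex = (C−B)/|BC| = (0.9041,-0.4274); ey = (0.4274,0.9041)
P = B + 2.07·ex + 3.26·ey = (1.9969,-0.6564)

2.00 -0.66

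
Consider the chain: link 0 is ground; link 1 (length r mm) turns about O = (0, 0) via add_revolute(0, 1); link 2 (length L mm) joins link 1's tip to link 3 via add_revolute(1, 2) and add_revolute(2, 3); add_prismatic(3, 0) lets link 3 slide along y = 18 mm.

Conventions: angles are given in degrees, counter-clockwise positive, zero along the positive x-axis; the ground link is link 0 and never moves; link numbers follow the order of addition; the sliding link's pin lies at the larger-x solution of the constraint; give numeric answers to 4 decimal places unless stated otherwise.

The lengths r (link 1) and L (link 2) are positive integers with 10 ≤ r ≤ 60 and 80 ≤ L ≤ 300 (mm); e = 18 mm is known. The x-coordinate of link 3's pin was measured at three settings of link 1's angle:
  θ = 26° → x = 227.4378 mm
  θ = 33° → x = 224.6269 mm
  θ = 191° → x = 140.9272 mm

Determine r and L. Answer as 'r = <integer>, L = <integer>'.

constraint per measurement: (x − r cos θ)² + (r sin θ − e)² = L²
subtracting the θ₁ and θ₂ equations cancels the r² and L² terms:
r = (x₁² − x₂²) / (2[(x₁cos θ₁ + e sin θ₁) − (x₂cos θ₂ + e sin θ₂)]) = 45.0001 → r = 45
L² = (x₁ − r cos θ₁)² + (r sin θ₁ − e)² = 34969.0150 → L = 187.0000 → L = 187
check at θ₃=191°: x = 140.9272 (printed 140.9272) ✓

r = 45, L = 187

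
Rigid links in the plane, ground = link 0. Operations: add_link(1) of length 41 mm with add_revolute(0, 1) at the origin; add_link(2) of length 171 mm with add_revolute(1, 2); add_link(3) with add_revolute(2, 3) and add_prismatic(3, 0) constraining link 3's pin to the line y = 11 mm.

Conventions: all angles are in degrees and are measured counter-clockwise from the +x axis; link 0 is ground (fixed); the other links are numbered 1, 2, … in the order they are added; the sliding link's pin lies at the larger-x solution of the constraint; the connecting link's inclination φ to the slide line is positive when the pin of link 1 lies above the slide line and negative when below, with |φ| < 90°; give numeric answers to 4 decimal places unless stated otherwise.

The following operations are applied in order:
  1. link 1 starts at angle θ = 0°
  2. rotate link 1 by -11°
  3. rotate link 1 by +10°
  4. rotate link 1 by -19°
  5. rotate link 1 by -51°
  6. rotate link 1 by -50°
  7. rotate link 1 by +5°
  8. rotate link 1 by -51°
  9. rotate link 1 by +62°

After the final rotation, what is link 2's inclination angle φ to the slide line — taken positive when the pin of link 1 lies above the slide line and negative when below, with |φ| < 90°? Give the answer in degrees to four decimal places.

geometry: r = 41 mm, L = 171 mm, e = 11 mm; θ starts at 0°
rotate link 1 by -11°: θ ← 0° -11° = -11°
rotate link 1 by +10°: θ ← -11° +10° = -1°
rotate link 1 by -19°: θ ← -1° -19° = -20°
rotate link 1 by -51°: θ ← -20° -51° = -71°
rotate link 1 by -50°: θ ← -71° -50° = -121°
rotate link 1 by +5°: θ ← -121° +5° = -116°
rotate link 1 by -51°: θ ← -116° -51° = -167°
rotate link 1 by +62°: θ ← -167° +62° = -105°
h = r sin θ − e = -39.602959 − 11 = -50.602959
sin φ = h / L = -50.602959 / 171 = -0.29592374
φ = arcsin(-0.29592374) = -17.212937°

-17.2129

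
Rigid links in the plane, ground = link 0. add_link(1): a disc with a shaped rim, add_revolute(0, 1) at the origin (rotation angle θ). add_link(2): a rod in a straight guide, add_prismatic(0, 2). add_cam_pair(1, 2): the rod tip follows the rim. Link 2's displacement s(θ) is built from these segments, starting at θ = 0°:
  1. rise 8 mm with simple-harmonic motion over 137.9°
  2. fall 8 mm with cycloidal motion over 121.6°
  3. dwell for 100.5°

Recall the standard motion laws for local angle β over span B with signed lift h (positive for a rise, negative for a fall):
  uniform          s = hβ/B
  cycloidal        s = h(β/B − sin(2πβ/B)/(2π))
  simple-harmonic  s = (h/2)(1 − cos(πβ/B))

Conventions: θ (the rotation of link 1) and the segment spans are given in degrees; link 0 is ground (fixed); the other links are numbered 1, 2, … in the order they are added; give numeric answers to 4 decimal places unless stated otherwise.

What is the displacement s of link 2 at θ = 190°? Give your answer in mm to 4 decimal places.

segment 1 (0° to 137.9°, simple-harmonic, h = 8) is passed completely: s = 0.0000 + (8) = 8.0000
θ = 190° falls in segment 2 (137.9° to 259.5°, cycloidal, h = -8): β = 190 − 137.9 = 52.1°, B = 121.6°; Δs = -8·(0.4285 − sin(2π·0.4285)/(2π)) = -2.8743; s = 8.0000 − 2.8743 = 5.1257

5.1257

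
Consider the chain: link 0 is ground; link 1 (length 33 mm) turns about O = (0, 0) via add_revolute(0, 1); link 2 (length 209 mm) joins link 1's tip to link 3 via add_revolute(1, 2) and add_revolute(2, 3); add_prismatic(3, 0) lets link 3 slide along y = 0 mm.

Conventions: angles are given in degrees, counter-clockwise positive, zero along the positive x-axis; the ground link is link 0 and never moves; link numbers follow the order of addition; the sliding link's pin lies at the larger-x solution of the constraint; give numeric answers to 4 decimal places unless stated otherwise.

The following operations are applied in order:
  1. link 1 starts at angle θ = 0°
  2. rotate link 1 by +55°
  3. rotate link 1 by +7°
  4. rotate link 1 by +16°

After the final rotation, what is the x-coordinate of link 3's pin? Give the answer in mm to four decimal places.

geometry: r = 33 mm, L = 209 mm, e = 0 mm; θ starts at 0°
rotate link 1 by +55°: θ ← 0° +55° = 55°
rotate link 1 by +7°: θ ← 55° +7° = 62°
rotate link 1 by +16°: θ ← 62° +16° = 78°
crank pin P = (r cos θ, r sin θ) = (6.861086, 32.278871)
h = r sin θ − e = 32.278871 − 0 = 32.278871
x = r cos θ + √(L² − h²) = 6.861086 + 206.492311 = 213.353397

213.3534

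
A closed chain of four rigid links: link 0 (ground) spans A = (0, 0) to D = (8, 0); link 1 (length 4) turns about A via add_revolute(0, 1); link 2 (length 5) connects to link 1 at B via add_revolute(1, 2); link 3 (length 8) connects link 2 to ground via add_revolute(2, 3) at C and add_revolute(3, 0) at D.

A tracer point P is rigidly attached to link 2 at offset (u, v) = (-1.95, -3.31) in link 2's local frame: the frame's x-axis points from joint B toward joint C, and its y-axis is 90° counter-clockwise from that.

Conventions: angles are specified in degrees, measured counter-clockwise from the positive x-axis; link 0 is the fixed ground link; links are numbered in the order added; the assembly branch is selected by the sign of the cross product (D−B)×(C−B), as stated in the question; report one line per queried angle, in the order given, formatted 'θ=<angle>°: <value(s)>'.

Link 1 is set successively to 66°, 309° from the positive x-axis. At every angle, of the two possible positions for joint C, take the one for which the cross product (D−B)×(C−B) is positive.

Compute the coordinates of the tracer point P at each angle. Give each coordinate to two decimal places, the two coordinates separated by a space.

A=(0,0), D=(8.00,0)
θ=66°: B = A + 4.00·(cos66°, sin66°) = (1.6269, 3.6542)
θ=66°: |BD| = 7.3463
θ=66°: circle(B,5.00) ∩ circle(D,8.00): a=1.0188, h=4.8951
θ=66°:   candidates: C₊=(4.9457,7.3940) cross=35.961; C₋=(0.0759,-1.0991) cross=-35.961
θ=66°:   branch + wants cross > 0 → take C=(4.9457,7.3940) (cross=35.961)
θ=66°: ex = (C−B)/|BC| = (0.6637,0.7480); ey = (-0.7480,0.6637)
θ=66°: P = B + -1.95·ex + -3.31·ey = (2.8084,-0.0013)
θ=309°: B = A + 4.00·(cos309°, sin309°) = (2.5173, -3.1086)
θ=309°: |BD| = 6.3027
θ=309°: circle(B,5.00) ∩ circle(D,8.00): a=0.0574, h=4.9997
θ=309°:   candidates: C₊=(0.1013,1.2690) cross=31.511; C₋=(5.0331,-7.4295) cross=-31.511
θ=309°:   branch + wants cross > 0 → take C=(0.1013,1.2690) (cross=31.511)
θ=309°: ex = (C−B)/|BC| = (-0.4832,0.8755); ey = (-0.8755,-0.4832)
θ=309°: P = B + -1.95·ex + -3.31·ey = (6.3575,-3.2164)

θ=66°: 2.81 -0.00
θ=309°: 6.36 -3.22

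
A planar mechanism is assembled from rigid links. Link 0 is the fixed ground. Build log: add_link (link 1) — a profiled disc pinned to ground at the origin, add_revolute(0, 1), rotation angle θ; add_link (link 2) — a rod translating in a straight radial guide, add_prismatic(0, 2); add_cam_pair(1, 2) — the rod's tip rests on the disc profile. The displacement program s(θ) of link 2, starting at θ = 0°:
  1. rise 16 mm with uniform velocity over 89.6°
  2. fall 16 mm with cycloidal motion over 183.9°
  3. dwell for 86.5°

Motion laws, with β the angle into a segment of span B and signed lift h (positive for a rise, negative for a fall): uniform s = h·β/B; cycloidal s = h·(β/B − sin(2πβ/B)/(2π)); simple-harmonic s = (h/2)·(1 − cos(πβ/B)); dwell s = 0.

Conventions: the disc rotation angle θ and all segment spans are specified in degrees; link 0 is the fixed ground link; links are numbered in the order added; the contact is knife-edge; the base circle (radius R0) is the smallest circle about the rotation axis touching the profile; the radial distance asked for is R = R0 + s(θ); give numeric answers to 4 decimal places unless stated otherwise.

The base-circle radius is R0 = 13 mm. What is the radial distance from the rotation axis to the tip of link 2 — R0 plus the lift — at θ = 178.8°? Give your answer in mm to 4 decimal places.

seg 1 [0°–89.6°] uniform, h=16: full span → s += 16 → s = 16.0000
seg 2 [89.6°–273.5°] cycloidal, h=-16: θ=178.8° here. β=89.2, B=183.9. -16·(0.4850 − sin(2π·0.4850)/(2π)) = -7.5218 → s = 8.4782
R = R0 + s = 13 + 8.4782 = 21.4782

21.4782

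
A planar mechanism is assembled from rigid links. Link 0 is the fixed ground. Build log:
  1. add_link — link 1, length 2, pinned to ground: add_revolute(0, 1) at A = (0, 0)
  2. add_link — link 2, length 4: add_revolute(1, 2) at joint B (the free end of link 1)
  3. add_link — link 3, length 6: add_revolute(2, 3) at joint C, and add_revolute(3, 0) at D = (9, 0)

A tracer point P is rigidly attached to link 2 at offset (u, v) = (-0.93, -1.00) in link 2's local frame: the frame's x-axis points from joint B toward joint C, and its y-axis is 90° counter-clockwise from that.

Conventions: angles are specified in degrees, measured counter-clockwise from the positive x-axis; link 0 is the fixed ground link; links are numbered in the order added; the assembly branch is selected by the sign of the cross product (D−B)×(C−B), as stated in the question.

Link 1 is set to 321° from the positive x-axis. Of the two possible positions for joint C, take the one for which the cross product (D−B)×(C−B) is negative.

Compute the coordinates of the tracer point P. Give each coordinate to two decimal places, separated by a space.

A=(0,0), D=(9.00,0)
B = A + 2.00·(cos321°, sin321°) = (1.5543, -1.2586)
|BD| = 7.5513
circle(B,4.00) ∩ circle(D,6.00): a=2.4514, h=3.1608
  candidates: C₊=(3.4446,2.2665) cross=23.868; C₋=(4.4982,-3.9666) cross=-23.868
  branch - wants cross < 0 → take C=(4.4982,-3.9666) (cross=-23.868)
ex = (C−B)/|BC| = (0.7360,-0.6770); ey = (0.6770,0.7360)
P = B + -0.93·ex + -1.00·ey = (0.1928,-1.3650)

0.19 -1.37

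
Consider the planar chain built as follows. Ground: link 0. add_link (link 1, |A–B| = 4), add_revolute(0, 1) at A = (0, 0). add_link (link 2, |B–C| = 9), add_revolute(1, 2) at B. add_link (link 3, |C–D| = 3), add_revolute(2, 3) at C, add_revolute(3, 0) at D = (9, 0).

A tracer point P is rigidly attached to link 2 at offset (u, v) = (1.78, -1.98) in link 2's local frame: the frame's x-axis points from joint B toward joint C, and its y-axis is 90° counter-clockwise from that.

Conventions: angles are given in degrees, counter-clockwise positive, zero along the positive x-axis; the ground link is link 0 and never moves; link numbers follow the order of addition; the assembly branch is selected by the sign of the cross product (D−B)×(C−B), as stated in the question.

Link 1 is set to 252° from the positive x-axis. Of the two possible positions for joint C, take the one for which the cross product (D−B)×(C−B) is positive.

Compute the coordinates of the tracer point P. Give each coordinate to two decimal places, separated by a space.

A=(0,0), D=(9.00,0)
B = A + 4.00·(cos252°, sin252°) = (-1.2361, -3.8042)
|BD| = 10.9201
circle(B,9.00) ∩ circle(D,3.00): a=8.7567, h=2.0784
  candidates: C₊=(6.2481,1.1945) cross=22.696; C₋=(7.6962,-2.7019) cross=-22.696
  branch + wants cross > 0 → take C=(6.2481,1.1945) (cross=22.696)
ex = (C−B)/|BC| = (0.8316,0.5554); ey = (-0.5554,0.8316)
P = B + 1.78·ex + -1.98·ey = (1.3439,-4.4621)

1.34 -4.46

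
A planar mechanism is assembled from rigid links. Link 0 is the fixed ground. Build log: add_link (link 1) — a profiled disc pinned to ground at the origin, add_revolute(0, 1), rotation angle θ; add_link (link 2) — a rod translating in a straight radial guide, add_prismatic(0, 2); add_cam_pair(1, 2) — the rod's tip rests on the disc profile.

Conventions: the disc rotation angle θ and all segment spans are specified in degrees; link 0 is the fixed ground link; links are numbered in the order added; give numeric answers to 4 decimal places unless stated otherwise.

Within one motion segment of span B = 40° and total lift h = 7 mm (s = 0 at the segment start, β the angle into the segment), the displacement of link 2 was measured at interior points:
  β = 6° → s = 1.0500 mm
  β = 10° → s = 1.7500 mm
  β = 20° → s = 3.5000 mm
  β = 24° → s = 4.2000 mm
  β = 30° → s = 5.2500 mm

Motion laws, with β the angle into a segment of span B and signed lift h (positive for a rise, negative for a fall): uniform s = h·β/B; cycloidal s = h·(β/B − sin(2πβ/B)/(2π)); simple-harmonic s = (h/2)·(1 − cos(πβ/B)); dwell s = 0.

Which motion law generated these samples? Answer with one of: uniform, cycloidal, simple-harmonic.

candidates at β/B = r: uniform s = h·r (linear in β); cycloidal s = h·(r − sin(2πr)/(2π)); simple-harmonic s = (h/2)(1 − cos(πr))
β=6°: printed 1.0500 | uniform 1.0500, cycloidal 0.1487, simple-harmonic 0.3815
β=10°: printed 1.7500 | uniform 1.7500, cycloidal 0.6359, simple-harmonic 1.0251
β=20°: printed 3.5000 | uniform 3.5000, cycloidal 3.5000, simple-harmonic 3.5000
β=24°: printed 4.2000 | uniform 4.2000, cycloidal 4.8548, simple-harmonic 4.5816
β=30°: printed 5.2500 | uniform 5.2500, cycloidal 6.3641, simple-harmonic 5.9749
only one law matches every sample → uniform

uniform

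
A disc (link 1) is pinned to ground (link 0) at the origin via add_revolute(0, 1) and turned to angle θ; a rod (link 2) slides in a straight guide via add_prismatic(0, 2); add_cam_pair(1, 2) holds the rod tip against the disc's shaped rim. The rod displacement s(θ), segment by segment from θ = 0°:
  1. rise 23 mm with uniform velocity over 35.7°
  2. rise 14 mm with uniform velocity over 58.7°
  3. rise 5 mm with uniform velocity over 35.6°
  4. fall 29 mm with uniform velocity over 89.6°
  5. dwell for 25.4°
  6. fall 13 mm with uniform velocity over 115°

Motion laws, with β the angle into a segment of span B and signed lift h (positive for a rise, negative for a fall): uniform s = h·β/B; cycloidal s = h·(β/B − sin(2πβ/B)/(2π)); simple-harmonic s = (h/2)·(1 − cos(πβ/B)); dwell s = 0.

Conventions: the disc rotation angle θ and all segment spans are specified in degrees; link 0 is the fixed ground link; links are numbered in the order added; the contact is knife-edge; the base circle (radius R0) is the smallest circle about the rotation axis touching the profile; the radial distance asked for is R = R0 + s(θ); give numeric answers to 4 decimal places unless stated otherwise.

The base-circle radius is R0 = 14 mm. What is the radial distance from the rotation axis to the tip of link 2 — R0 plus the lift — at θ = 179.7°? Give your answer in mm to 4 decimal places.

segment 1 (0° to 35.7°, uniform, h = 23) is passed completely: s = 0.0000 + (23) = 23.0000
segment 2 (35.7° to 94.4°, uniform, h = 14) is passed completely: s = 23.0000 + (14) = 37.0000
segment 3 (94.4° to 130°, uniform, h = 5) is passed completely: s = 37.0000 + (5) = 42.0000
θ = 179.7° falls in segment 4 (130° to 219.6°, uniform, h = -29): β = 179.7 − 130 = 49.7°, B = 89.6°; Δs = -29·49.7/89.6 = -16.0859; s = 42.0000 − 16.0859 = 25.9141
R = R0 + s = 14 + 25.9141 = 39.9141

39.9141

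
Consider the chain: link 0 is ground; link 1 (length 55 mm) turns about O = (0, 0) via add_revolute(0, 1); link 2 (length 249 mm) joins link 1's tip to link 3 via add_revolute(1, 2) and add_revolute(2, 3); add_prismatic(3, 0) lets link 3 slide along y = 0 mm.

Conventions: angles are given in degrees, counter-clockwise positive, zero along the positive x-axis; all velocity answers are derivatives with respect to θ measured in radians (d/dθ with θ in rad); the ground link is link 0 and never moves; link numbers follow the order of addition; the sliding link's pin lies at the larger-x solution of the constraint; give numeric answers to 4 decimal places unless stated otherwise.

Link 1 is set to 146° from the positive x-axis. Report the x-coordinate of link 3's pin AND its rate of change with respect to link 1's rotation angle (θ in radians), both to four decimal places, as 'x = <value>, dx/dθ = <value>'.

geometry: r = 55 mm, L = 249 mm, e = 0 mm
crank pin P = (r cos θ, r sin θ) = (-45.597066, 30.755610)
h = r sin θ − e = 30.755610 − 0 = 30.755610
x = r cos θ + √(L² − h²) = -45.597066 + 247.093287 = 201.496220
dx/dθ = −r sin θ − h·r cos θ/√(L² − h²) (θ in radians; h = 30.755610) = -25.080160

x = 201.4962, dx/dθ = -25.0802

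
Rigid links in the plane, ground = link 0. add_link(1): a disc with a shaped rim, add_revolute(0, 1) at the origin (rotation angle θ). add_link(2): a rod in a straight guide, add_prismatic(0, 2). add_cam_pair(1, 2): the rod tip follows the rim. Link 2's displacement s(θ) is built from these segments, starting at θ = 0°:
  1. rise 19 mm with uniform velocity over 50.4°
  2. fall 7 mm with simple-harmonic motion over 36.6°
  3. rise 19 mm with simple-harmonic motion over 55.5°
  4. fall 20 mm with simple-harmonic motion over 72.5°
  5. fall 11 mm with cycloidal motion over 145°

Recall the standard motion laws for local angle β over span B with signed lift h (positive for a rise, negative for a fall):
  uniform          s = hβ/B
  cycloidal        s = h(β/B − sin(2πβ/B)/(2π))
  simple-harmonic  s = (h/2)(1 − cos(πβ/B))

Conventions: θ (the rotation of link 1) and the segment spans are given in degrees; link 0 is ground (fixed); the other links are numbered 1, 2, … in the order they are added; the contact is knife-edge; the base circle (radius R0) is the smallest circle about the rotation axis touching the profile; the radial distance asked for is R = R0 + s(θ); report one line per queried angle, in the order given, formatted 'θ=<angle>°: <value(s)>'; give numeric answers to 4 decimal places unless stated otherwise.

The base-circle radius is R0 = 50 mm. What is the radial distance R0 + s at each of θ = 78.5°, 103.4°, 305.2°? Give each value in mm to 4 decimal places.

segment 1 (0° to 50.4°, uniform, h = 19) is passed completely: s = 0.0000 + (19) = 19.0000
θ = 78.5° falls in segment 2 (50.4° to 87°, simple-harmonic, h = -7): β = 78.5 − 50.4 = 28.1°, B = 36.6°; Δs = -7/2·(1 − cos(π·0.7678)) = -6.1090; s = 19.0000 − 6.1090 = 12.8910
segment 2 (50.4° to 87°, simple-harmonic, h = -7) is passed completely: s = 19.0000 + (-7) = 12.0000
θ = 103.4° falls in segment 3 (87° to 142.5°, simple-harmonic, h = 19): β = 103.4 − 87 = 16.4°, B = 55.5°; Δs = 19/2·(1 − cos(π·0.2955)) = 3.8078; s = 12.0000 + 3.8078 = 15.8078
segment 3 (87° to 142.5°, simple-harmonic, h = 19) is passed completely: s = 12.0000 + (19) = 31.0000
segment 4 (142.5° to 215°, simple-harmonic, h = -20) is passed completely: s = 31.0000 + (-20) = 11.0000
θ = 305.2° falls in segment 5 (215° to 360°, cycloidal, h = -11): β = 305.2 − 215 = 90.2°, B = 145°; Δs = -11·(0.6221 − sin(2π·0.6221)/(2π)) = -8.0577; s = 11.0000 − 8.0577 = 2.9423
θ=78.5°: R = R0 + s = 50 + 12.8910 = 62.8910
θ=103.4°: R = R0 + s = 50 + 15.8078 = 65.8078
θ=305.2°: R = R0 + s = 50 + 2.9423 = 52.9423

θ=78.5°: 62.8910
θ=103.4°: 65.8078
θ=305.2°: 52.9423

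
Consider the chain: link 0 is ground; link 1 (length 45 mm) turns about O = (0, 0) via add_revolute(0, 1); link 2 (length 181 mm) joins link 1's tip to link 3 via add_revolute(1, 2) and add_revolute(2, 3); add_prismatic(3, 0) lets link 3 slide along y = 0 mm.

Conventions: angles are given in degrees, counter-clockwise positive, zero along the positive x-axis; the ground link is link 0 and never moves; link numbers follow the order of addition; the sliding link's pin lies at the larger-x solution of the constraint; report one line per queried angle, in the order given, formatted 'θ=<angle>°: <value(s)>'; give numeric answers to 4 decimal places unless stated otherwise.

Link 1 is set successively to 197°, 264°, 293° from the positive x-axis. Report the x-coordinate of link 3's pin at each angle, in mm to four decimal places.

geometry: r = 45 mm, L = 181 mm, e = 0 mm
θ=197°: crank pin P = (r cos θ, r sin θ) = (-43.033714, -13.156727)
θ=197°: h = r sin θ − e = -13.156727 − 0 = -13.156727
θ=197°: x = r cos θ + √(L² − h²) = -43.033714 + 180.521191 = 137.487477
θ=264°: crank pin P = (r cos θ, r sin θ) = (-4.703781, -44.753485)
θ=264°: h = r sin θ − e = -44.753485 − 0 = -44.753485
θ=264°: x = r cos θ + √(L² − h²) = -4.703781 + 175.379946 = 170.676165
θ=293°: crank pin P = (r cos θ, r sin θ) = (17.582901, -41.422718)
θ=293°: h = r sin θ − e = -41.422718 − 0 = -41.422718
θ=293°: x = r cos θ + √(L² − h²) = 17.582901 + 176.196363 = 193.779264

θ=197°: 137.4875
θ=264°: 170.6762
θ=293°: 193.7793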